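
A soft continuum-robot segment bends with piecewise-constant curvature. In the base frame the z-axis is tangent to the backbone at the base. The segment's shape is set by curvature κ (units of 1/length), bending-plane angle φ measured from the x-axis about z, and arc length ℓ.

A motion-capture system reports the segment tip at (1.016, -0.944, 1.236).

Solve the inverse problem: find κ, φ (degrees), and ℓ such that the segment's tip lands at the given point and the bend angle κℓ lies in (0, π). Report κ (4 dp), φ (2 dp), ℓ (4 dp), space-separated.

0.8037 317.10 2.0974

ρ = √(x²+y²) = √(1.016² + -0.944²) = 1.38686
φ = atan2(y, x) mod 360° = atan2(-0.944, 1.016) = 317.1038°
|p|² = ρ² + z² = 1.38686² + 1.236² = 3.45109
κ = 2ρ / |p|² = 2×1.38686 / 3.45109 = 0.80373
θ = 2·atan2(ρ, z) = 2·atan2(1.38686, 1.236) = 1.68571 rad
ℓ = θ/κ = 1.68571/0.80373 = 2.09737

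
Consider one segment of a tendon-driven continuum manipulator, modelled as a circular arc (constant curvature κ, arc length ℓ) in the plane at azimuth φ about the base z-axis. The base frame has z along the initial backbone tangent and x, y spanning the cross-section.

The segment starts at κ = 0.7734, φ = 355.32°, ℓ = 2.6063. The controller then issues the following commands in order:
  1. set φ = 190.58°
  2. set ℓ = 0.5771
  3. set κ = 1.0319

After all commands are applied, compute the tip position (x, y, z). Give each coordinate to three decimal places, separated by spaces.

-0.164 -0.031 0.544

initial: κ=0.7734, φ=355.32°, ℓ=2.6063
cmd 1: set φ=190.58° → (κ,φ,ℓ)=(0.7734,190.58°,2.6063) → tip=(-1.8180,-0.3396,1.1671)
cmd 2: set ℓ=0.5771 → (κ,φ,ℓ)=(0.7734,190.58°,0.5771) → tip=(-0.1245,-0.0233,0.5581)
cmd 3: set κ=1.0319 → (κ,φ,ℓ)=(1.0319,190.58°,0.5771) → tip=(-0.1640,-0.0306,0.5436)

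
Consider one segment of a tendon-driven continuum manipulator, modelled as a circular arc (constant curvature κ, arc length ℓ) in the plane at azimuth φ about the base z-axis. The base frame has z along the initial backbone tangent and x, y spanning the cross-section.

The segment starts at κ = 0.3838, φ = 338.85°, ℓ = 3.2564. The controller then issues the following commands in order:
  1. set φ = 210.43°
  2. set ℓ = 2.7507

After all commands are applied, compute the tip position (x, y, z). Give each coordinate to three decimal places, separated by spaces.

initial: κ=0.3838, φ=338.85°, ℓ=3.2564
cmd 1: set φ=210.43° → (κ,φ,ℓ)=(0.3838,210.43°,3.2564) → tip=(-1.5378,-0.9033,2.4724)
cmd 2: set ℓ=2.7507 → (κ,φ,ℓ)=(0.3838,210.43°,2.7507) → tip=(-1.1399,-0.6696,2.2675)

-1.140 -0.670 2.267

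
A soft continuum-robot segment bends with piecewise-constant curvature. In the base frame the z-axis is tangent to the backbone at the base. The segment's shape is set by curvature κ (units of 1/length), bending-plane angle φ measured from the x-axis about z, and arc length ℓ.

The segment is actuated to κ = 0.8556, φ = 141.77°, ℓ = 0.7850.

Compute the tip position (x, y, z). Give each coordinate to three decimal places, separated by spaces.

θ = κ·ℓ = 0.8556 × 0.7850 = 0.67165 rad
ρ = (1 − cos θ)/κ = (1 − 0.78280)/0.8556 = 0.25386
z = sin θ / κ = 0.62228/0.8556 = 0.72730
x = ρ cos φ = 0.25386 × cos(141.77°) = -0.19941
y = ρ sin φ = 0.25386 × sin(141.77°) = 0.15709

-0.199 0.157 0.727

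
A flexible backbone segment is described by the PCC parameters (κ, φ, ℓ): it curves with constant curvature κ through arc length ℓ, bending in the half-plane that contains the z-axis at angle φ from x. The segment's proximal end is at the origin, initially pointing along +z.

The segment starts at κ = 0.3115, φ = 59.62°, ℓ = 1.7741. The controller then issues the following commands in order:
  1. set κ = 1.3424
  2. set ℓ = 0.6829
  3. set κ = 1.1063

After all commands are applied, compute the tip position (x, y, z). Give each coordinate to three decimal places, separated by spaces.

initial: κ=0.3115, φ=59.62°, ℓ=1.7741
cmd 1: set κ=1.3424 → (κ,φ,ℓ)=(1.3424,59.62°,1.7741) → tip=(0.6498,1.1084,0.5132)
cmd 2: set ℓ=0.6829 → (κ,φ,ℓ)=(1.3424,59.62°,0.6829) → tip=(0.1475,0.2516,0.5912)
cmd 3: set κ=1.1063 → (κ,φ,ℓ)=(1.1063,59.62°,0.6829) → tip=(0.1244,0.2122,0.6198)

0.124 0.212 0.620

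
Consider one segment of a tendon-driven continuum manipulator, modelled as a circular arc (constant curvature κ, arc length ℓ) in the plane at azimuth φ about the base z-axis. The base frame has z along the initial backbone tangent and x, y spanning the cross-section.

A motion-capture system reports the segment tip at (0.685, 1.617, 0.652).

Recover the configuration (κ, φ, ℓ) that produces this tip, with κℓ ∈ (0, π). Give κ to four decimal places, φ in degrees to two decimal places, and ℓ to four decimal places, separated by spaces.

1.0009 67.04 2.4284

ρ = √(x²+y²) = √(0.685² + 1.617²) = 1.75611
φ = atan2(y, x) mod 360° = atan2(1.617, 0.685) = 67.0413°
|p|² = ρ² + z² = 1.75611² + 0.652² = 3.50902
κ = 2ρ / |p|² = 2×1.75611 / 3.50902 = 1.00091
θ = 2·atan2(ρ, z) = 2·atan2(1.75611, 0.652) = 2.43059 rad
ℓ = θ/κ = 2.43059/1.00091 = 2.42838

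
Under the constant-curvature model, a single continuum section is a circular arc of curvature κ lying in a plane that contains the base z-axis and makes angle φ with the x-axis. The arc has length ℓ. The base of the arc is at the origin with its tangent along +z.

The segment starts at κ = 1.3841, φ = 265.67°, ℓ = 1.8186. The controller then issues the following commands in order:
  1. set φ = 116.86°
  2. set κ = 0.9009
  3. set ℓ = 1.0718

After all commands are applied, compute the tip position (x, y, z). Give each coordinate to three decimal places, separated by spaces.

-0.216 0.427 0.913

initial: κ=1.3841, φ=265.67°, ℓ=1.8186
cmd 1: set φ=116.86° → (κ,φ,ℓ)=(1.3841,116.86°,1.8186) → tip=(-0.5913,1.1674,0.4224)
cmd 2: set κ=0.9009 → (κ,φ,ℓ)=(0.9009,116.86°,1.8186) → tip=(-0.5354,1.0571,1.1075)
cmd 3: set ℓ=1.0718 → (κ,φ,ℓ)=(0.9009,116.86°,1.0718) → tip=(-0.2162,0.4269,0.9128)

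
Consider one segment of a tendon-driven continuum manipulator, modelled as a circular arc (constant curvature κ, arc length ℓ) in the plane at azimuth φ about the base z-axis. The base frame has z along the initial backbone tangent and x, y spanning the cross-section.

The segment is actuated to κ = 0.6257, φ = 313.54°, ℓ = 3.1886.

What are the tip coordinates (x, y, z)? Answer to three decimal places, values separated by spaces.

1.554 -1.635 1.456

θ = κ·ℓ = 0.6257 × 3.1886 = 1.99511 rad
ρ = (1 − cos θ)/κ = (1 − -0.41169)/0.6257 = 2.25618
z = sin θ / κ = 0.91132/0.6257 = 1.45649
x = ρ cos φ = 2.25618 × cos(313.54°) = 1.55419
y = ρ sin φ = 2.25618 × sin(313.54°) = -1.63549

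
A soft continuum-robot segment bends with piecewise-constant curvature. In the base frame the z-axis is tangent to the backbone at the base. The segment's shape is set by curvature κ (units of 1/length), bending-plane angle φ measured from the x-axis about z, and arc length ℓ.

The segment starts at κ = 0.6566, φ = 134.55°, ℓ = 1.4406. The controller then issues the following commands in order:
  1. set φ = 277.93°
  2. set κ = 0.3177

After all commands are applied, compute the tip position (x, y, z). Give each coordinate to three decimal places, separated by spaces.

0.045 -0.321 1.391

initial: κ=0.6566, φ=134.55°, ℓ=1.4406
cmd 1: set φ=277.93° → (κ,φ,ℓ)=(0.6566,277.93°,1.4406) → tip=(0.0872,-0.6260,1.2352)
cmd 2: set κ=0.3177 → (κ,φ,ℓ)=(0.3177,277.93°,1.4406) → tip=(0.0447,-0.3209,1.3908)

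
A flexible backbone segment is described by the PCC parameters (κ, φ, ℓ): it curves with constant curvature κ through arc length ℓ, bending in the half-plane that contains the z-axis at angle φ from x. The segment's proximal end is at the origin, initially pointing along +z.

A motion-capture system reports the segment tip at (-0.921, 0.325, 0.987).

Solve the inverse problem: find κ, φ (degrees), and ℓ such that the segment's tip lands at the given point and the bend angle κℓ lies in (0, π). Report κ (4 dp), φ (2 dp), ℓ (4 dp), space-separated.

ρ = √(x²+y²) = √(-0.921² + 0.325²) = 0.97666
φ = atan2(y, x) mod 360° = atan2(0.325, -0.921) = 160.5632°
|p|² = ρ² + z² = 0.97666² + 0.987² = 1.92803
κ = 2ρ / |p|² = 2×0.97666 / 1.92803 = 1.01312
θ = 2·atan2(ρ, z) = 2·atan2(0.97666, 0.987) = 1.56027 rad
ℓ = θ/κ = 1.56027/1.01312 = 1.54007

1.0131 160.56 1.5401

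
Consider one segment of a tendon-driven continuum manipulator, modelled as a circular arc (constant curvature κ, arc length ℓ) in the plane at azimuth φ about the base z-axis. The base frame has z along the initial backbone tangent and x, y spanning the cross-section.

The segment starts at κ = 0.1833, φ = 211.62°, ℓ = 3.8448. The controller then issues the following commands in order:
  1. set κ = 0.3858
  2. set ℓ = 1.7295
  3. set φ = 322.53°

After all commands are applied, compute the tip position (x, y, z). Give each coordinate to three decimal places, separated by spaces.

initial: κ=0.1833, φ=211.62°, ℓ=3.8448
cmd 1: set κ=0.3858 → (κ,φ,ℓ)=(0.3858,211.62°,3.8448) → tip=(-2.0144,-1.2402,2.5821)
cmd 2: set ℓ=1.7295 → (κ,φ,ℓ)=(0.3858,211.62°,1.7295) → tip=(-0.4734,-0.2915,1.6040)
cmd 3: set φ=322.53° → (κ,φ,ℓ)=(0.3858,322.53°,1.7295) → tip=(0.4412,-0.3382,1.6040)

0.441 -0.338 1.604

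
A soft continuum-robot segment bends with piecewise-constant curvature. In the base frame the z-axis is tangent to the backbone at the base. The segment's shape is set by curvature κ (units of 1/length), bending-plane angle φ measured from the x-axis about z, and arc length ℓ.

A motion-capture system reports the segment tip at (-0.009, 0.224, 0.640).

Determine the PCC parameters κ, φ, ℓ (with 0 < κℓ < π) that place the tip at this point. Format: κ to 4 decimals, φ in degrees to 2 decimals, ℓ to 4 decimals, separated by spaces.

ρ = √(x²+y²) = √(-0.009² + 0.224²) = 0.22418
φ = atan2(y, x) mod 360° = atan2(0.224, -0.009) = 92.3008°
|p|² = ρ² + z² = 0.22418² + 0.640² = 0.45986
κ = 2ρ / |p|² = 2×0.22418 / 0.45986 = 0.97500
θ = 2·atan2(ρ, z) = 2·atan2(0.22418, 0.640) = 0.67385 rad
ℓ = θ/κ = 0.67385/0.97500 = 0.69113

0.9750 92.30 0.6911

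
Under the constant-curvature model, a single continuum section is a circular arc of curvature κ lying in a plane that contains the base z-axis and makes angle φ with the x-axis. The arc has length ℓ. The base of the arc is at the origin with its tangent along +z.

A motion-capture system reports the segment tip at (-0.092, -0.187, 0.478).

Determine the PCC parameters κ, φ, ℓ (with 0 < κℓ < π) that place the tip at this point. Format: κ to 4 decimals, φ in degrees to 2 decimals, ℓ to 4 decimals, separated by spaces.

ρ = √(x²+y²) = √(-0.092² + -0.187²) = 0.20841
φ = atan2(y, x) mod 360° = atan2(-0.187, -0.092) = 243.8038°
|p|² = ρ² + z² = 0.20841² + 0.478² = 0.27192
κ = 2ρ / |p|² = 2×0.20841 / 0.27192 = 1.53286
θ = 2·atan2(ρ, z) = 2·atan2(0.20841, 0.478) = 0.82229 rad
ℓ = θ/κ = 0.82229/1.53286 = 0.53644

1.5329 243.80 0.5364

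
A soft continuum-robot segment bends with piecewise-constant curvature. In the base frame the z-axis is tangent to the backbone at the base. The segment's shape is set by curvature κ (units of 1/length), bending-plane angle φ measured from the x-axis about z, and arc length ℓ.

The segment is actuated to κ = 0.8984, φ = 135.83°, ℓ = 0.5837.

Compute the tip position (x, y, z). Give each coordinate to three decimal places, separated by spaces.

-0.107 0.104 0.557

θ = κ·ℓ = 0.8984 × 0.5837 = 0.52440 rad
ρ = (1 − cos θ)/κ = (1 − 0.86563)/0.8984 = 0.14957
z = sin θ / κ = 0.50069/0.8984 = 0.55731
x = ρ cos φ = 0.14957 × cos(135.83°) = -0.10728
y = ρ sin φ = 0.14957 × sin(135.83°) = 0.10422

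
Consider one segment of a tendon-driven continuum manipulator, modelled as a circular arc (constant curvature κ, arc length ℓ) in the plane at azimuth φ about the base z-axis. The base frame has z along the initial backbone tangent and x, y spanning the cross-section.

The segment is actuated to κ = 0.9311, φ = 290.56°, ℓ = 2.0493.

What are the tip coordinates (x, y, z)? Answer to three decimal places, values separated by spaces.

θ = κ·ℓ = 0.9311 × 2.0493 = 1.90810 rad
ρ = (1 − cos θ)/κ = (1 − -0.33095)/0.9311 = 1.42944
z = sin θ / κ = 0.94365/0.9311 = 1.01348
x = ρ cos φ = 1.42944 × cos(290.56°) = 0.50200
y = ρ sin φ = 1.42944 × sin(290.56°) = -1.33839

0.502 -1.338 1.013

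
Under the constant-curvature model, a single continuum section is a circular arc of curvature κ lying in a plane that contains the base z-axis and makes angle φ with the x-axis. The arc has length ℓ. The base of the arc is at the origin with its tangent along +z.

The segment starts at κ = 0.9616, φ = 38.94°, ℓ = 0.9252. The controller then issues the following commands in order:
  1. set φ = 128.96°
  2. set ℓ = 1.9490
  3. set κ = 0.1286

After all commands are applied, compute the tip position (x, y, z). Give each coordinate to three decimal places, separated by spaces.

-0.153 0.189 1.929

initial: κ=0.9616, φ=38.94°, ℓ=0.9252
cmd 1: set φ=128.96° → (κ,φ,ℓ)=(0.9616,128.96°,0.9252) → tip=(-0.2422,0.2995,0.8079)
cmd 2: set ℓ=1.9490 → (κ,φ,ℓ)=(0.9616,128.96°,1.9490) → tip=(-0.8492,1.0502,0.9924)
cmd 3: set κ=0.1286 → (κ,φ,ℓ)=(0.1286,128.96°,1.9490) → tip=(-0.1528,0.1889,1.9287)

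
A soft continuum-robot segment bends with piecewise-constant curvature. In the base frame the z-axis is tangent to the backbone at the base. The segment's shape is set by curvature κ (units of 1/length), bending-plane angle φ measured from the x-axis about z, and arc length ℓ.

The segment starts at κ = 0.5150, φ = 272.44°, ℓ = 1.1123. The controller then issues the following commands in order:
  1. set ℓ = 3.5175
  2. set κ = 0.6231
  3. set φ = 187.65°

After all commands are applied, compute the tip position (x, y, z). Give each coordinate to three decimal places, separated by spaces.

initial: κ=0.5150, φ=272.44°, ℓ=1.1123
cmd 1: set ℓ=3.5175 → (κ,φ,ℓ)=(0.5150,272.44°,3.5175) → tip=(0.1024,-2.4025,1.8858)
cmd 2: set κ=0.6231 → (κ,φ,ℓ)=(0.6231,272.44°,3.5175) → tip=(0.1081,-2.5363,1.3053)
cmd 3: set φ=187.65° → (κ,φ,ℓ)=(0.6231,187.65°,3.5175) → tip=(-2.5160,-0.3379,1.3053)

-2.516 -0.338 1.305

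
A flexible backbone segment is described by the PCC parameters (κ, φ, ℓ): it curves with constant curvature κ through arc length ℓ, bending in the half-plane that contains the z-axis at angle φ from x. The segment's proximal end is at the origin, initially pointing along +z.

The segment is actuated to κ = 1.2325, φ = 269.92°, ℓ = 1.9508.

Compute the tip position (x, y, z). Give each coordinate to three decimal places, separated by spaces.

θ = κ·ℓ = 1.2325 × 1.9508 = 2.40436 rad
ρ = (1 − cos θ)/κ = (1 − -0.74033)/1.2325 = 1.41203
z = sin θ / κ = 0.67224/1.2325 = 0.54543
x = ρ cos φ = 1.41203 × cos(269.92°) = -0.00197
y = ρ sin φ = 1.41203 × sin(269.92°) = -1.41203

-0.002 -1.412 0.545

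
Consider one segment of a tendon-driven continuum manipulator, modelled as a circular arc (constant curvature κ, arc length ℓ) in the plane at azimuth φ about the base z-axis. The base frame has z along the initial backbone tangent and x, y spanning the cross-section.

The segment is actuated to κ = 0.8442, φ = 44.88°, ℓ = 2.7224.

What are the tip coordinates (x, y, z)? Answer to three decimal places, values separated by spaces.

1.398 1.392 0.885

θ = κ·ℓ = 0.8442 × 2.7224 = 2.29825 rad
ρ = (1 − cos θ)/κ = (1 − -0.66497)/0.8442 = 1.97225
z = sin θ / κ = 0.74687/0.8442 = 0.88471
x = ρ cos φ = 1.97225 × cos(44.88°) = 1.39751
y = ρ sin φ = 1.97225 × sin(44.88°) = 1.39166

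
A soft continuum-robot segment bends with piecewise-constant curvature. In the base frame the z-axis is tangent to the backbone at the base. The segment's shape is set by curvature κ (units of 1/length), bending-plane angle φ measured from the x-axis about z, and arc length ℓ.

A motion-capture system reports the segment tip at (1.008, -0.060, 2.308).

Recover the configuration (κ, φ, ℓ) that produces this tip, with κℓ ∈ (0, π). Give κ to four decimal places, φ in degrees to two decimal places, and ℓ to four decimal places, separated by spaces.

ρ = √(x²+y²) = √(1.008² + -0.060²) = 1.00978
φ = atan2(y, x) mod 360° = atan2(-0.060, 1.008) = 356.5936°
|p|² = ρ² + z² = 1.00978² + 2.308² = 6.34653
κ = 2ρ / |p|² = 2×1.00978 / 6.34653 = 0.31822
θ = 2·atan2(ρ, z) = 2·atan2(1.00978, 2.308) = 0.82485 rad
ℓ = θ/κ = 0.82485/0.31822 = 2.59209

0.3182 356.59 2.5921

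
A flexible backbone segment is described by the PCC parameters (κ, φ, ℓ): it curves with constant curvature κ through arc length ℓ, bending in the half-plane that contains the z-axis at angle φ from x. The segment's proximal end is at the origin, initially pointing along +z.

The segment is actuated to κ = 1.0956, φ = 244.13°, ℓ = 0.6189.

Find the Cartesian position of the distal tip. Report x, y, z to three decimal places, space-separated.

-0.088 -0.182 0.573

θ = κ·ℓ = 1.0956 × 0.6189 = 0.67807 rad
ρ = (1 − cos θ)/κ = (1 − 0.77879)/1.0956 = 0.20191
z = sin θ / κ = 0.62729/1.0956 = 0.57255
x = ρ cos φ = 0.20191 × cos(244.13°) = -0.08810
y = ρ sin φ = 0.20191 × sin(244.13°) = -0.18168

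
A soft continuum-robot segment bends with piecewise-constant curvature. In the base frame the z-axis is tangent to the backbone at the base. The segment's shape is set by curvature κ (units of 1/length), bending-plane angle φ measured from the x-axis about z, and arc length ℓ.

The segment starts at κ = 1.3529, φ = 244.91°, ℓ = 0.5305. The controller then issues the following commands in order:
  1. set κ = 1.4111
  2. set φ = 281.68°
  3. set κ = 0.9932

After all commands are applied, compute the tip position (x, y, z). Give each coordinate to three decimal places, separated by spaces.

0.028 -0.134 0.506

initial: κ=1.3529, φ=244.91°, ℓ=0.5305
cmd 1: set κ=1.4111 → (κ,φ,ℓ)=(1.4111,244.91°,0.5305) → tip=(-0.0803,-0.1716,0.4823)
cmd 2: set φ=281.68° → (κ,φ,ℓ)=(1.4111,281.68°,0.5305) → tip=(0.0384,-0.1855,0.4823)
cmd 3: set κ=0.9932 → (κ,φ,ℓ)=(0.9932,281.68°,0.5305) → tip=(0.0276,-0.1337,0.5063)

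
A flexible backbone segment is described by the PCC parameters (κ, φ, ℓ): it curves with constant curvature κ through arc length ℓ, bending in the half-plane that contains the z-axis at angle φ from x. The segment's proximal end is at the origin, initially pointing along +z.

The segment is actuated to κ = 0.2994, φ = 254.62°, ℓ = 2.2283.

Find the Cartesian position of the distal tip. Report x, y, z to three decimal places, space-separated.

θ = κ·ℓ = 0.2994 × 2.2283 = 0.66715 rad
ρ = (1 − cos θ)/κ = (1 − 0.78559)/0.2994 = 0.71614
z = sin θ / κ = 0.61875/0.2994 = 2.06664
x = ρ cos φ = 0.71614 × cos(254.62°) = -0.18994
y = ρ sin φ = 0.71614 × sin(254.62°) = -0.69050

-0.190 -0.690 2.067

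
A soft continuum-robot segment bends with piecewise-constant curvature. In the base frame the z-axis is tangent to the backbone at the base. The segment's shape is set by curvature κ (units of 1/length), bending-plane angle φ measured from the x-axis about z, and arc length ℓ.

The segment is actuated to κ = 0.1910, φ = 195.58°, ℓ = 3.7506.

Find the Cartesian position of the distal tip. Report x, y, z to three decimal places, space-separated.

θ = κ·ℓ = 0.1910 × 3.7506 = 0.71636 rad
ρ = (1 − cos θ)/κ = (1 − 0.75420)/0.1910 = 1.28692
z = sin θ / κ = 0.65665/0.1910 = 3.43794
x = ρ cos φ = 1.28692 × cos(195.58°) = -1.23964
y = ρ sin φ = 1.28692 × sin(195.58°) = -0.34565

-1.240 -0.346 3.438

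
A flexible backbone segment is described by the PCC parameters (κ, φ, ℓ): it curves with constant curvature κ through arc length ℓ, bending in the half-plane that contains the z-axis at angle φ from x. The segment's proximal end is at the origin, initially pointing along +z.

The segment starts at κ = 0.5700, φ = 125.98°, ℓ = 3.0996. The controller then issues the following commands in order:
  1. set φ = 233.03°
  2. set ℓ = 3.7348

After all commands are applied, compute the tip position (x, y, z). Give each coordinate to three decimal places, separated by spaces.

-1.614 -2.144 1.488

initial: κ=0.5700, φ=125.98°, ℓ=3.0996
cmd 1: set φ=233.03° → (κ,φ,ℓ)=(0.5700,233.03°,3.0996) → tip=(-1.2605,-1.6746,1.7208)
cmd 2: set ℓ=3.7348 → (κ,φ,ℓ)=(0.5700,233.03°,3.7348) → tip=(-1.6138,-2.1439,1.4882)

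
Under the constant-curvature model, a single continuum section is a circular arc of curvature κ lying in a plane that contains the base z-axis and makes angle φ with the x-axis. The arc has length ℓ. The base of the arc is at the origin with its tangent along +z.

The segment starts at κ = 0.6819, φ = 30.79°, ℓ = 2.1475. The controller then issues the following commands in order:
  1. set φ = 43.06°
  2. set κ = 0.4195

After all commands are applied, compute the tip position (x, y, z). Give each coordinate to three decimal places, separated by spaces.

0.660 0.617 1.869

initial: κ=0.6819, φ=30.79°, ℓ=2.1475
cmd 1: set φ=43.06° → (κ,φ,ℓ)=(0.6819,43.06°,2.1475) → tip=(0.9577,0.8949,1.4582)
cmd 2: set κ=0.4195 → (κ,φ,ℓ)=(0.4195,43.06°,2.1475) → tip=(0.6602,0.6170,1.8686)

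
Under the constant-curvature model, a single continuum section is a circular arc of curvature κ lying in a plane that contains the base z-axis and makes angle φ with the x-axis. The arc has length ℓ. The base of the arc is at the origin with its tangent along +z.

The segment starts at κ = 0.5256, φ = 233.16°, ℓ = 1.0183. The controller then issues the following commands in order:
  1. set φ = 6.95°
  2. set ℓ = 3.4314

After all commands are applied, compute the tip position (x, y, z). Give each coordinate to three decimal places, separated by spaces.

initial: κ=0.5256, φ=233.16°, ℓ=1.0183
cmd 1: set φ=6.95° → (κ,φ,ℓ)=(0.5256,6.95°,1.0183) → tip=(0.2641,0.0322,0.9704)
cmd 2: set ℓ=3.4314 → (κ,φ,ℓ)=(0.5256,6.95°,3.4314) → tip=(2.3242,0.2833,1.8513)

2.324 0.283 1.851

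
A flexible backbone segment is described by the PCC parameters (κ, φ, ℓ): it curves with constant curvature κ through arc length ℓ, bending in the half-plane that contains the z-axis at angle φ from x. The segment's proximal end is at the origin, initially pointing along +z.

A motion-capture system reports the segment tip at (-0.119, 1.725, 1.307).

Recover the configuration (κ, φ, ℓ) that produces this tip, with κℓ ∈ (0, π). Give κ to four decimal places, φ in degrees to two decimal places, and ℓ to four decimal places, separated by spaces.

0.7361 93.95 2.5093

ρ = √(x²+y²) = √(-0.119² + 1.725²) = 1.72910
φ = atan2(y, x) mod 360° = atan2(1.725, -0.119) = 93.9463°
|p|² = ρ² + z² = 1.72910² + 1.307² = 4.69803
κ = 2ρ / |p|² = 2×1.72910 / 4.69803 = 0.73609
θ = 2·atan2(ρ, z) = 2·atan2(1.72910, 1.307) = 1.84708 rad
ℓ = θ/κ = 1.84708/0.73609 = 2.50930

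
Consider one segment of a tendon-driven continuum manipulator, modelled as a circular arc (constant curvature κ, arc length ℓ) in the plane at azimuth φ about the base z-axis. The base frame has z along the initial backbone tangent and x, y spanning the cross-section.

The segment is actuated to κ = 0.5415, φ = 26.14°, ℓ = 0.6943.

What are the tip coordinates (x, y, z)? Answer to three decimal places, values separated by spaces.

0.116 0.057 0.678

θ = κ·ℓ = 0.5415 × 0.6943 = 0.37596 rad
ρ = (1 − cos θ)/κ = (1 − 0.93015)/0.5415 = 0.12899
z = sin θ / κ = 0.36717/0.5415 = 0.67806
x = ρ cos φ = 0.12899 × cos(26.14°) = 0.11579
y = ρ sin φ = 0.12899 × sin(26.14°) = 0.05683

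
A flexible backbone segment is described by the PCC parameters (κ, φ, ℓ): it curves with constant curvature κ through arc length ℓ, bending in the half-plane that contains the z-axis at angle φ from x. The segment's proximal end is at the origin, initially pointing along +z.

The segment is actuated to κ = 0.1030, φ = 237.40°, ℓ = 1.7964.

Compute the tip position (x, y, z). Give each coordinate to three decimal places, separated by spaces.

-0.089 -0.140 1.786

θ = κ·ℓ = 0.1030 × 1.7964 = 0.18503 rad
ρ = (1 − cos θ)/κ = (1 − 0.98293)/0.1030 = 0.16572
z = sin θ / κ = 0.18398/0.1030 = 1.78617
x = ρ cos φ = 0.16572 × cos(237.40°) = -0.08928
y = ρ sin φ = 0.16572 × sin(237.40°) = -0.13961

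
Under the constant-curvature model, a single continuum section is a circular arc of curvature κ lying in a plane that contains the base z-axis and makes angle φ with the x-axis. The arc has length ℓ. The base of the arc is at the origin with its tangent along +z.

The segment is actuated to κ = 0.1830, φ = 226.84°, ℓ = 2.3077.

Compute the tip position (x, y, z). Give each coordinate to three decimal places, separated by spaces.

θ = κ·ℓ = 0.1830 × 2.3077 = 0.42231 rad
ρ = (1 − cos θ)/κ = (1 − 0.91214)/0.1830 = 0.48008
z = sin θ / κ = 0.40987/0.1830 = 2.23971
x = ρ cos φ = 0.48008 × cos(226.84°) = -0.32839
y = ρ sin φ = 0.48008 × sin(226.84°) = -0.35019

-0.328 -0.350 2.240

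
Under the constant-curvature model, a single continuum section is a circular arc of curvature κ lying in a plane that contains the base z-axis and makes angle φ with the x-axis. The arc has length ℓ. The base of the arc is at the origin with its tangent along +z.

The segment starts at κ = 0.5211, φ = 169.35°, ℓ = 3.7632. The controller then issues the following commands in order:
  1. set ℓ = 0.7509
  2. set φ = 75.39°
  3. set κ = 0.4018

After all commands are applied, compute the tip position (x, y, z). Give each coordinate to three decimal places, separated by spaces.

0.028 0.109 0.740

initial: κ=0.5211, φ=169.35°, ℓ=3.7632
cmd 1: set ℓ=0.7509 → (κ,φ,ℓ)=(0.5211,169.35°,0.7509) → tip=(-0.1425,0.0268,0.7319)
cmd 2: set φ=75.39° → (κ,φ,ℓ)=(0.5211,75.39°,0.7509) → tip=(0.0366,0.1404,0.7319)
cmd 3: set κ=0.4018 → (κ,φ,ℓ)=(0.4018,75.39°,0.7509) → tip=(0.0284,0.1088,0.7396)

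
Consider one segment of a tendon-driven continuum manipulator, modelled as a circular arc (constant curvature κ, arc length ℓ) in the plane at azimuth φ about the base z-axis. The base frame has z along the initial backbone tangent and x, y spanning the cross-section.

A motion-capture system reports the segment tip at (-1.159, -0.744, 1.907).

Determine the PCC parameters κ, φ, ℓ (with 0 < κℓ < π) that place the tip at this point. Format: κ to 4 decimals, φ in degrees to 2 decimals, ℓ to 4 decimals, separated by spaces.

0.4978 212.70 2.5130

ρ = √(x²+y²) = √(-1.159² + -0.744²) = 1.37725
φ = atan2(y, x) mod 360° = atan2(-0.744, -1.159) = 212.6977°
|p|² = ρ² + z² = 1.37725² + 1.907² = 5.53347
κ = 2ρ / |p|² = 2×1.37725 / 5.53347 = 0.49779
θ = 2·atan2(ρ, z) = 2·atan2(1.37725, 1.907) = 1.25095 rad
ℓ = θ/κ = 1.25095/0.49779 = 2.51301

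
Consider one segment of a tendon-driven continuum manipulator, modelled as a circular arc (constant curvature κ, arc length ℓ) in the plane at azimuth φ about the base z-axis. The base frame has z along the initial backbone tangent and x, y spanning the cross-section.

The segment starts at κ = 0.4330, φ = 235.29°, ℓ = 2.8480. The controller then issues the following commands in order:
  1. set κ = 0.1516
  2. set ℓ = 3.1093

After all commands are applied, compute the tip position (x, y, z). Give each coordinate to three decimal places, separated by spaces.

initial: κ=0.4330, φ=235.29°, ℓ=2.8480
cmd 1: set κ=0.1516 → (κ,φ,ℓ)=(0.1516,235.29°,2.8480) → tip=(-0.3447,-0.4976,2.7603)
cmd 2: set ℓ=3.1093 → (κ,φ,ℓ)=(0.1516,235.29°,3.1093) → tip=(-0.4096,-0.5913,2.9954)

-0.410 -0.591 2.995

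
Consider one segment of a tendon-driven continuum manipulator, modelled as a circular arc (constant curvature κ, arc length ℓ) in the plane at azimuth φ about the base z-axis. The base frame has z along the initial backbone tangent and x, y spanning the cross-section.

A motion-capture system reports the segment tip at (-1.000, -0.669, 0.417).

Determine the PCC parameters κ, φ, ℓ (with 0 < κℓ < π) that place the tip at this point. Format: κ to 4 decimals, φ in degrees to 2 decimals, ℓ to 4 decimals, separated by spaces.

ρ = √(x²+y²) = √(-1.000² + -0.669²) = 1.20315
φ = atan2(y, x) mod 360° = atan2(-0.669, -1.000) = 213.7825°
|p|² = ρ² + z² = 1.20315² + 0.417² = 1.62145
κ = 2ρ / |p|² = 2×1.20315 / 1.62145 = 1.48404
θ = 2·atan2(ρ, z) = 2·atan2(1.20315, 0.417) = 2.47432 rad
ℓ = θ/κ = 2.47432/1.48404 = 1.66729

1.4840 213.78 1.6673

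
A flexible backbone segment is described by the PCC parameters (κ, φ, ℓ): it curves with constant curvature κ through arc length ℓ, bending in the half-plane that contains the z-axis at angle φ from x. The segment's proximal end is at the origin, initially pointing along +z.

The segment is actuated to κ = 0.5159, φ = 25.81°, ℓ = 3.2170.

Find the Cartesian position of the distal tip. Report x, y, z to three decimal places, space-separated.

θ = κ·ℓ = 0.5159 × 3.2170 = 1.65965 rad
ρ = (1 − cos θ)/κ = (1 − -0.08874)/0.5159 = 2.11036
z = sin θ / κ = 0.99606/0.5159 = 1.93071
x = ρ cos φ = 2.11036 × cos(25.81°) = 1.89984
y = ρ sin φ = 2.11036 × sin(25.81°) = 0.91883

1.900 0.919 1.931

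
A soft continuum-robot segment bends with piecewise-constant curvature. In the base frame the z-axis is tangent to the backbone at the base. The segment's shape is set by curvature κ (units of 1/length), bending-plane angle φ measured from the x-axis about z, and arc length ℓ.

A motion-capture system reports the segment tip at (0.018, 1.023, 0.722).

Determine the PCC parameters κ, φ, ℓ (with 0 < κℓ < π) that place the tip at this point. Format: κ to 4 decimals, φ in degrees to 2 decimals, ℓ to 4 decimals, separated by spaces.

ρ = √(x²+y²) = √(0.018² + 1.023²) = 1.02316
φ = atan2(y, x) mod 360° = atan2(1.023, 0.018) = 88.9920°
|p|² = ρ² + z² = 1.02316² + 0.722² = 1.56814
κ = 2ρ / |p|² = 2×1.02316 / 1.56814 = 1.30493
θ = 2·atan2(ρ, z) = 2·atan2(1.02316, 0.722) = 1.91257 rad
ℓ = θ/κ = 1.91257/1.30493 = 1.46564

1.3049 88.99 1.4656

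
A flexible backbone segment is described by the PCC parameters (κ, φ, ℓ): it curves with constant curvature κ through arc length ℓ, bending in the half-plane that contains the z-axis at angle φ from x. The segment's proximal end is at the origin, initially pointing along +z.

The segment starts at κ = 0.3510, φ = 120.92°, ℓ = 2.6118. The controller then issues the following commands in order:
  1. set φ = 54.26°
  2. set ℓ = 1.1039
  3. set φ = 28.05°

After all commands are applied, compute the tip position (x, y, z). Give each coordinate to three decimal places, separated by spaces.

0.186 0.099 1.076

initial: κ=0.3510, φ=120.92°, ℓ=2.6118
cmd 1: set φ=54.26° → (κ,φ,ℓ)=(0.3510,54.26°,2.6118) → tip=(0.6517,0.9055,2.2610)
cmd 2: set ℓ=1.1039 → (κ,φ,ℓ)=(0.3510,54.26°,1.1039) → tip=(0.1234,0.1714,1.0765)
cmd 3: set φ=28.05° → (κ,φ,ℓ)=(0.3510,28.05°,1.1039) → tip=(0.1864,0.0993,1.0765)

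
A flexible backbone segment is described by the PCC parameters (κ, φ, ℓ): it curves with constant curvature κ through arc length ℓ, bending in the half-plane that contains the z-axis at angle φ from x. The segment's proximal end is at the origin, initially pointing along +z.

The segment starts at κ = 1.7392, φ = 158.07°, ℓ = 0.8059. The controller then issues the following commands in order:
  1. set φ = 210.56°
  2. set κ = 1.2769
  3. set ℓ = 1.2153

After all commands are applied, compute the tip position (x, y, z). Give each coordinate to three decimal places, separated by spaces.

initial: κ=1.7392, φ=158.07°, ℓ=0.8059
cmd 1: set φ=210.56° → (κ,φ,ℓ)=(1.7392,210.56°,0.8059) → tip=(-0.4117,-0.2431,0.5668)
cmd 2: set κ=1.2769 → (κ,φ,ℓ)=(1.2769,210.56°,0.8059) → tip=(-0.3266,-0.1929,0.6710)
cmd 3: set ℓ=1.2153 → (κ,φ,ℓ)=(1.2769,210.56°,1.2153) → tip=(-0.6616,-0.3906,0.7830)

-0.662 -0.391 0.783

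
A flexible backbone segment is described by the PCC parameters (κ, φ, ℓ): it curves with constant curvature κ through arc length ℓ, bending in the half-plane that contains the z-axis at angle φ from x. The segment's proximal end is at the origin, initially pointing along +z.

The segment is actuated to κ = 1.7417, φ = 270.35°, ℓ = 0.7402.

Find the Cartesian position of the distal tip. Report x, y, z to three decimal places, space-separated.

0.003 -0.415 0.552

θ = κ·ℓ = 1.7417 × 0.7402 = 1.28921 rad
ρ = (1 − cos θ)/κ = (1 − 0.27788)/1.7417 = 0.41460
z = sin θ / κ = 0.96061/1.7417 = 0.55154
x = ρ cos φ = 0.41460 × cos(270.35°) = 0.00253
y = ρ sin φ = 0.41460 × sin(270.35°) = -0.41460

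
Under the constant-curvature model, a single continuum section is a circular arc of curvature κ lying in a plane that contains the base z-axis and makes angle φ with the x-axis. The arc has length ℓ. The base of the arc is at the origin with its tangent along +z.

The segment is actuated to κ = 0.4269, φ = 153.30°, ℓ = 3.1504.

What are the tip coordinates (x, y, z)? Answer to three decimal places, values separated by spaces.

-1.624 0.817 2.283

θ = κ·ℓ = 0.4269 × 3.1504 = 1.34491 rad
ρ = (1 − cos θ)/κ = (1 − 0.22397)/0.4269 = 1.81782
z = sin θ / κ = 0.97460/0.4269 = 2.28296
x = ρ cos φ = 1.81782 × cos(153.30°) = -1.62398
y = ρ sin φ = 1.81782 × sin(153.30°) = 0.81678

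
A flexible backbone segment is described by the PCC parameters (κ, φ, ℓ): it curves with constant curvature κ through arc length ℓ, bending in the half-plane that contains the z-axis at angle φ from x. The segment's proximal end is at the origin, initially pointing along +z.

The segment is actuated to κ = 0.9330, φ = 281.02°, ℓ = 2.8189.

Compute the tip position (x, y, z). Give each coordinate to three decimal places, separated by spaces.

θ = κ·ℓ = 0.9330 × 2.8189 = 2.63003 rad
ρ = (1 − cos θ)/κ = (1 − -0.87198)/0.9330 = 2.00641
z = sin θ / κ = 0.48954/0.9330 = 0.52469
x = ρ cos φ = 2.00641 × cos(281.02°) = 0.38353
y = ρ sin φ = 2.00641 × sin(281.02°) = -1.96941

0.384 -1.969 0.525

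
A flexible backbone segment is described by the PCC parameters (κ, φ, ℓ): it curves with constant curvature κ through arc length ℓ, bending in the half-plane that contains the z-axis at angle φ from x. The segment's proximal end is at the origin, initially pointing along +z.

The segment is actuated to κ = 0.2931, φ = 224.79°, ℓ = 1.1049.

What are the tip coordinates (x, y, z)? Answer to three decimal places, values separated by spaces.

-0.126 -0.125 1.086

θ = κ·ℓ = 0.2931 × 1.1049 = 0.32385 rad
ρ = (1 − cos θ)/κ = (1 − 0.94802)/0.2931 = 0.17735
z = sin θ / κ = 0.31822/0.2931 = 1.08569
x = ρ cos φ = 0.17735 × cos(224.79°) = -0.12586
y = ρ sin φ = 0.17735 × sin(224.79°) = -0.12495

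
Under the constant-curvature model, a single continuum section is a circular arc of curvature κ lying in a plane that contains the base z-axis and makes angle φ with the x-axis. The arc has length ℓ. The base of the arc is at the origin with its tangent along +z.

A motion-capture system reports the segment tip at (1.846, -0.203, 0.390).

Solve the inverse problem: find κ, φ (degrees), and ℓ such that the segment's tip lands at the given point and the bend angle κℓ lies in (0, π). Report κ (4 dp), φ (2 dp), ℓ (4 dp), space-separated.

ρ = √(x²+y²) = √(1.846² + -0.203²) = 1.85713
φ = atan2(y, x) mod 360° = atan2(-0.203, 1.846) = 353.7245°
|p|² = ρ² + z² = 1.85713² + 0.390² = 3.60102
κ = 2ρ / |p|² = 2×1.85713 / 3.60102 = 1.03144
θ = 2·atan2(ρ, z) = 2·atan2(1.85713, 0.390) = 2.72761 rad
ℓ = θ/κ = 2.72761/1.03144 = 2.64445

1.0314 353.72 2.6445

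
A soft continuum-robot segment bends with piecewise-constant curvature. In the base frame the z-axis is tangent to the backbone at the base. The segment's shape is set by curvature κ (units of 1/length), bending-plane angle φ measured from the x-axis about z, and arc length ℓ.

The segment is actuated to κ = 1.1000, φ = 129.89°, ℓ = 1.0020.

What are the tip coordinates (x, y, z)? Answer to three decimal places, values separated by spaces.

θ = κ·ℓ = 1.1000 × 1.0020 = 1.10220 rad
ρ = (1 − cos θ)/κ = (1 − 0.45163)/1.1000 = 0.49851
z = sin θ / κ = 0.89220/1.1000 = 0.81109
x = ρ cos φ = 0.49851 × cos(129.89°) = -0.31971
y = ρ sin φ = 0.49851 × sin(129.89°) = 0.38250

-0.320 0.382 0.811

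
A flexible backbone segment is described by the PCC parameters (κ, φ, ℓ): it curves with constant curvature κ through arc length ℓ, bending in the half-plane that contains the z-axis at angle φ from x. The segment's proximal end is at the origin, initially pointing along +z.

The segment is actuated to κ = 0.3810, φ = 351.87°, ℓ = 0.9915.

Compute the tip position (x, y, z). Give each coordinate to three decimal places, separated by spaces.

θ = κ·ℓ = 0.3810 × 0.9915 = 0.37776 rad
ρ = (1 − cos θ)/κ = (1 − 0.92949)/0.3810 = 0.18506
z = sin θ / κ = 0.36884/0.3810 = 0.96809
x = ρ cos φ = 0.18506 × cos(351.87°) = 0.18320
y = ρ sin φ = 0.18506 × sin(351.87°) = -0.02617

0.183 -0.026 0.968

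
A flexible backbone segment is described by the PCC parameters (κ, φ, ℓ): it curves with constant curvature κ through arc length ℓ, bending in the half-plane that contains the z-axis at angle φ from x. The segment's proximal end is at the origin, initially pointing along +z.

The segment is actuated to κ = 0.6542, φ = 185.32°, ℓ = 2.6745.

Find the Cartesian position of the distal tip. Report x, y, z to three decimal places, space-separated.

-1.793 -0.167 1.504

θ = κ·ℓ = 0.6542 × 2.6745 = 1.74966 rad
ρ = (1 − cos θ)/κ = (1 − -0.17791)/0.6542 = 1.80053
z = sin θ / κ = 0.98405/0.6542 = 1.50420
x = ρ cos φ = 1.80053 × cos(185.32°) = -1.79278
y = ρ sin φ = 1.80053 × sin(185.32°) = -0.16694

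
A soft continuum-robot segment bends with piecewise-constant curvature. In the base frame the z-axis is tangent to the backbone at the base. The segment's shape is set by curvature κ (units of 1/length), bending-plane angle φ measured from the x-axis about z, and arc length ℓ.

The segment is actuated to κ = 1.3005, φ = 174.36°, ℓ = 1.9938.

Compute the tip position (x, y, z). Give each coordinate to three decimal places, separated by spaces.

θ = κ·ℓ = 1.3005 × 1.9938 = 2.59294 rad
ρ = (1 − cos θ)/κ = (1 − -0.85323)/1.3005 = 1.42501
z = sin θ / κ = 0.52154/1.3005 = 0.40103
x = ρ cos φ = 1.42501 × cos(174.36°) = -1.41811
y = ρ sin φ = 1.42501 × sin(174.36°) = 0.14005

-1.418 0.140 0.401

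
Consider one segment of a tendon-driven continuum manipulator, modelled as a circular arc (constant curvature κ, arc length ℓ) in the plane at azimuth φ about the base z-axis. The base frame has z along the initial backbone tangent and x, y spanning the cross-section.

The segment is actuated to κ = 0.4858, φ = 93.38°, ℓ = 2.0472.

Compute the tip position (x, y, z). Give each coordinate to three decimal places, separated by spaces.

θ = κ·ℓ = 0.4858 × 2.0472 = 0.99453 rad
ρ = (1 − cos θ)/κ = (1 − 0.54490)/0.4858 = 0.93681
z = sin θ / κ = 0.83850/0.4858 = 1.72602
x = ρ cos φ = 0.93681 × cos(93.38°) = -0.05523
y = ρ sin φ = 0.93681 × sin(93.38°) = 0.93518

-0.055 0.935 1.726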